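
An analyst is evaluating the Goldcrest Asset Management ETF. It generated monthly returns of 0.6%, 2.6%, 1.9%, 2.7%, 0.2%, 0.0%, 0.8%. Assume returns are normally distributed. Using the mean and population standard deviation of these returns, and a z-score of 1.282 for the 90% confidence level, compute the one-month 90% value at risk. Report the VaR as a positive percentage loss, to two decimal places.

0.08

μ = (0.6 + 2.6 + 1.9 + 2.7 + 0.2 + 0 + 0.8) / 7 = 8.80 / 7 = 1.2571%
Population std dev = √[7.6371 / 7] = 1.0445%
VaR = −(μ − z·σ) = −(1.2571 − 1.282 × 1.0445) = −(-0.0819) = 0.0819%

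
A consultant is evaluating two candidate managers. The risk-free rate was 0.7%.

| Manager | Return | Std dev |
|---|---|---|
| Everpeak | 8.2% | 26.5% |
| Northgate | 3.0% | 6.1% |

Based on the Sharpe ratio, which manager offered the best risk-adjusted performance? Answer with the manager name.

Northgate

Everpeak: Sharpe ratio = (8.2% − 0.7%) / 26.5% = 0.283
Northgate: Sharpe ratio = (3.0% − 0.7%) / 6.1% = 0.377
Highest: Northgate (0.377).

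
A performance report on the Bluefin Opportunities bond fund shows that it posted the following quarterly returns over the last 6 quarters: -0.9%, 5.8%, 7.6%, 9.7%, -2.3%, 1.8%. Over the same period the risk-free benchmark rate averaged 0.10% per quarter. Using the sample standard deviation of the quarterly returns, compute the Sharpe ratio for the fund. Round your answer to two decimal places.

0.73

Mean return r̄ = 21.70 / 6 = 3.6167%
Σ(r − r̄)² = 116.3483; sample σ = √(116.3483/5) = 4.8239%
Sharpe = (r̄ − rf) / σ = (3.6167 − 0.1) / 4.8239 = 3.5167 / 4.8239 = 0.7290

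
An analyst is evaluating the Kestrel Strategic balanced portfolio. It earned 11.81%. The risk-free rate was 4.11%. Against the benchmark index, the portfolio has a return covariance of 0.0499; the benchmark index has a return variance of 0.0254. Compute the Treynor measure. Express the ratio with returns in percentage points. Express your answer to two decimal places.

β = Cov / Var = 0.0499 / 0.0254 = 1.9646
Treynor = (Rp − Rf) / β = (11.81% − 4.11%) / 1.9646 = 7.70 / 1.9646 = 3.9194

3.92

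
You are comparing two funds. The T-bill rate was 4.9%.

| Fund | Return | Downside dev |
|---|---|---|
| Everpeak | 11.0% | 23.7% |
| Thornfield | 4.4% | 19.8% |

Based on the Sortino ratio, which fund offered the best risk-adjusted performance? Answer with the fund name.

Everpeak: Sortino ratio = (11.0% − 4.9%) / 23.7% = 0.257
Thornfield: Sortino ratio = (4.4% − 4.9%) / 19.8% = -0.025
Highest: Everpeak (0.257).

Everpeak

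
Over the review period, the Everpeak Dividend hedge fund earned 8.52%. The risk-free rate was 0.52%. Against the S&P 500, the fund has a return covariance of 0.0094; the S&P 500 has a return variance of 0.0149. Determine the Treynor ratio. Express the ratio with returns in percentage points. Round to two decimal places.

β = Cov / Var = 0.0094 / 0.0149 = 0.6309
Treynor = (Rp − Rf) / β = (8.52% − 0.52%) / 0.6309 = 8.00 / 0.6309 = 12.6803

12.68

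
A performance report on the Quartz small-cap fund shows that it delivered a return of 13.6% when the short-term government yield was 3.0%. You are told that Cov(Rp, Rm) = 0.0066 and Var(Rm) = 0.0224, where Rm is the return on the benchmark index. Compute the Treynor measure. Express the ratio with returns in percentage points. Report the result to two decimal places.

β = Cov / Var = 0.0066 / 0.0224 = 0.2946
Treynor = (Rp − Rf) / β = (13.6% − 3.0%) / 0.2946 = 10.60 / 0.2946 = 35.9810

35.98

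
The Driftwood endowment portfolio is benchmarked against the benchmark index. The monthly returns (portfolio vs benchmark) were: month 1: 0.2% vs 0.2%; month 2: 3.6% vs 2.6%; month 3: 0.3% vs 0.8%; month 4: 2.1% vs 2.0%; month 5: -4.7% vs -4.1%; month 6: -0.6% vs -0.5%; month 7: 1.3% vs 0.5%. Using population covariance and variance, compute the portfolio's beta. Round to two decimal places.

1.18

r̄p = 0.3143%,  r̄m = 0.2143%
Cov = Σ(rp − r̄p)(rm − r̄m) / 7 = 4.7984
Var(rm) = Σ(rm − r̄m)² / 7 = 4.0612
β = Cov / Var = 4.7984 / 4.0612 = 1.1815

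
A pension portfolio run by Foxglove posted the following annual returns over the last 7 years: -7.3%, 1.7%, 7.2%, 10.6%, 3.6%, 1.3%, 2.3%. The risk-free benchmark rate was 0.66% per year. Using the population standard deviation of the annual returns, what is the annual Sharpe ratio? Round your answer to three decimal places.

Mean return μ = 19.40 / 7 = 2.7714%
Σ(r − μ)² = (-7.3 − 2.7714)² + (1.7 − 2.7714)² + (7.2 − 2.7714)² + … = 186.5543
population σ = √(186.5543 / 7) = √26.6506 = 5.1624%
Sharpe = (μ − rf) / σ = (2.7714 − 0.66) / 5.1624 = 2.1114 / 5.1624 = 0.4090

0.409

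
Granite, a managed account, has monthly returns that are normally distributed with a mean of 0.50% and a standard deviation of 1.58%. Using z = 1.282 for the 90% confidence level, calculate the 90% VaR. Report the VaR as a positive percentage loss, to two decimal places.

VaR (as % loss) = −(μ − z·σ) = −(0.50% − 1.282 × 1.58%) = −(-1.52556%) = 1.52556%

1.53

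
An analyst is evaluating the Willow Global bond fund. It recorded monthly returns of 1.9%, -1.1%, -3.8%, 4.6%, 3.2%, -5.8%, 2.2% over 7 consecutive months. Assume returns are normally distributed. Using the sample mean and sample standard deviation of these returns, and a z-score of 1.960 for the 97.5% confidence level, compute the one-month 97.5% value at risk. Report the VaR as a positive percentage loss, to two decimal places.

Mean return r̄ = 1.20 / 7 = 0.1714%
Sample σ = √[Σ(r − r̄)² / 6] = √[88.9343 / 6] = √14.8224 = 3.8500%
VaR = −(r̄ − z·σ) = −(0.1714 − 1.960 × 3.8500) = −(-7.3746) = 7.3746%

7.37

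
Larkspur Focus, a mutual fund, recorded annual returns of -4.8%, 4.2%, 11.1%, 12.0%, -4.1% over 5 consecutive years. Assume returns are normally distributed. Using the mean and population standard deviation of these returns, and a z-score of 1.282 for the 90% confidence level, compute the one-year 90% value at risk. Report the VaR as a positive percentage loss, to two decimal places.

5.51

Mean return μ = 18.40 / 5 = 3.6800%
Σ(r − μ)² = (-4.8 − 3.6800)² + (4.2 − 3.6800)² + (11.1 − 3.6800)² + … = 256.9880
population σ = √(256.9880 / 5) = √51.3976 = 7.1692%
VaR = −(μ − z·σ) = −(3.6800 − 1.282 × 7.1692) = −(-5.5109) = 5.5109%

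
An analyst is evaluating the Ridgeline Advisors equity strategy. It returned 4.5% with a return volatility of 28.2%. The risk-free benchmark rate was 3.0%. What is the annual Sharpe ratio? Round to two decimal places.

Sharpe = (Rp − Rf) / σp = (4.5% − 3.0%) / 28.2% = 1.50% / 28.2% = 0.0532

0.05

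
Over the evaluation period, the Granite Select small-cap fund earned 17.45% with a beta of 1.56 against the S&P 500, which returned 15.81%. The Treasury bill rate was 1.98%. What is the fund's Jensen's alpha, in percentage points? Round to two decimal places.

-6.10

CAPM expected return = Rf + β(Rm − Rf) = 1.98% + 1.56 × (15.81% − 1.98%) = 1.98 + 1.56 × 13.83 = 23.5548%
Jensen's α = Rp − E[R] = 17.45% − 23.5548% = -6.1048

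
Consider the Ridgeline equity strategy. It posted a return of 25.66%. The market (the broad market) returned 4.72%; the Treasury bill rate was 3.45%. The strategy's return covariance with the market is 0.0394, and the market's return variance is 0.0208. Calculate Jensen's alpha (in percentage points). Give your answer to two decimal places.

β = Cov / Var = 0.0394 / 0.0208 = 1.8942
E[R] = Rf + β(Rm − Rf) = 3.45% + 1.8942 × (4.72% − 3.45%) = 5.8556%
α = Rp − E[R] = 25.66% − 5.8556% = 19.8044

19.80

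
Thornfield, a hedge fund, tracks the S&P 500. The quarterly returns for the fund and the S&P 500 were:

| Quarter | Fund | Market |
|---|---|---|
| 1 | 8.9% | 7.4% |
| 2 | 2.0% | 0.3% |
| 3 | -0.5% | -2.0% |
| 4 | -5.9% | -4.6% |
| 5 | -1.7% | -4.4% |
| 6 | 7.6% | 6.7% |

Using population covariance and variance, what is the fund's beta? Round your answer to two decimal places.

r̄p = 1.7333%,  r̄m = 0.5667%
Cov = Σ(rp − r̄p)(rm − r̄m) / 6 = 24.5178
Var(rm) = Σ(rm − r̄m)² / 6 = 23.7222
β = Cov / Var = 24.5178 / 23.7222 = 1.0335

1.03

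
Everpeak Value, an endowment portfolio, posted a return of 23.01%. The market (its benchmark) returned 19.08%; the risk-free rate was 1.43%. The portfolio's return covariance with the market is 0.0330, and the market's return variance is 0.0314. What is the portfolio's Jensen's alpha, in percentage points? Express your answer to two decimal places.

β = Cov / Var = 0.0330 / 0.0314 = 1.0510
E[R] = Rf + β(Rm − Rf) = 1.43% + 1.0510 × (19.08% − 1.43%) = 19.9802%
α = Rp − E[R] = 23.01% − 19.9802% = 3.0298

3.03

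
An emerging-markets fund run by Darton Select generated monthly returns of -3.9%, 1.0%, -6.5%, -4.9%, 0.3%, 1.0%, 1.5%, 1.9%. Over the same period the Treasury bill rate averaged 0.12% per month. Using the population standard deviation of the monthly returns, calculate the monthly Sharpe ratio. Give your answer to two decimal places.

-0.42

Mean return μ = -9.60 / 8 = -1.2000%
Σ(r − μ)² = (-3.9 − (-1.2000))² + (1 − (-1.2000))² + … = 77.9000
σ = √[77.9000 / 8] = 3.1205%
Sharpe = (μ − rf) / σ = (-1.2000 − 0.12) / 3.1205 = -1.3200 / 3.1205 = -0.4230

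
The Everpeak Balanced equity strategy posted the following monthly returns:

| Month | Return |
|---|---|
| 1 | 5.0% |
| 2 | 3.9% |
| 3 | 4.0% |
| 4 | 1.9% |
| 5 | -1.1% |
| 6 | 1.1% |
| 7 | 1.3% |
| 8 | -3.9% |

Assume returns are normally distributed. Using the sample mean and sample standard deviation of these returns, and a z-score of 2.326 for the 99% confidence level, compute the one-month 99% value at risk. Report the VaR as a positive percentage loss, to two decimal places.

5.32

r̄ = (5 + 3.9 + 4 + 1.9 − 1.1 + 1.1 + 1.3 − 3.9) / 8 = 12.20 / 8 = 1.5250%
Σ(r − r̄)² = (5 − 1.5250)² + (3.9 − 1.5250)² + … = 60.5350
σ = √[60.5350 / 7] = 2.9407%
VaR = −(r̄ − z·σ) = −(1.5250 − 2.326 × 2.9407) = −(-5.3151) = 5.3151%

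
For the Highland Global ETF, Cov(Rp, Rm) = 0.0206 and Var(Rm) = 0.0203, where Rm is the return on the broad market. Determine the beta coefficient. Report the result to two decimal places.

1.01

β = Cov(Rp, Rm) / Var(Rm) = 0.0206 / 0.0203 = 1.0148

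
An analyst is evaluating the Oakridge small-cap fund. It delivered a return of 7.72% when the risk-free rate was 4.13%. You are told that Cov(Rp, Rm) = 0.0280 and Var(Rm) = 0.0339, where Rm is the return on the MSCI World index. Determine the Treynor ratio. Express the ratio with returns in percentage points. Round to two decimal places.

4.35

β = Cov / Var = 0.0280 / 0.0339 = 0.8260
Treynor = (Rp − Rf) / β = (7.72% − 4.13%) / 0.8260 = 3.59 / 0.8260 = 4.3462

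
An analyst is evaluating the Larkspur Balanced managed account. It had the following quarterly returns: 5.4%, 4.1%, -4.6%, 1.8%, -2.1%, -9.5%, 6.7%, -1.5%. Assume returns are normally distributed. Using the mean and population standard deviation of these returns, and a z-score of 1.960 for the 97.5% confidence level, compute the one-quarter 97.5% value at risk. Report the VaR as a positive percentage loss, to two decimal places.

10.06

μ = (5.4 + 4.1 − 4.6 + 1.8 − 2.1 − 9.5 + 6.7 − 1.5) / 8 = 0.0375%
Population σ = √[Σ(r − μ)² / 8] = √[212.1588 / 8] = √26.5199 = 5.1497%
VaR = −(μ − z·σ) = −(0.0375 − 1.960 × 5.1497) = −(-10.0559) = 10.0559%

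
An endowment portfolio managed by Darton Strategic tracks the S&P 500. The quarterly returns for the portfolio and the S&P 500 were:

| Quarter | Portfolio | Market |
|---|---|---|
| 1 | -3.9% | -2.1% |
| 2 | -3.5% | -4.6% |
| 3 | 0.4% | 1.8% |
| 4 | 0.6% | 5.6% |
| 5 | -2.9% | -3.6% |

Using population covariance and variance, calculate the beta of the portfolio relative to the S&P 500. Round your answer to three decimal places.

r̄p = -1.8600%,  r̄m = -0.5800%
Cov = Σ(rp − r̄p)(rm − r̄m) / 5 = 6.6832
Var(rm) = Σ(rm − r̄m)² / 5 = 14.2896
β = Cov / Var = 6.6832 / 14.2896 = 0.4677

0.468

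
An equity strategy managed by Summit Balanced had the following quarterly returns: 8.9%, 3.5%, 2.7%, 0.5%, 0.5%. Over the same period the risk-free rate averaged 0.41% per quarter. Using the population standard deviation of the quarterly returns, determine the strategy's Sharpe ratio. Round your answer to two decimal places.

0.91

Mean return r̄ = 16.10 / 5 = 3.2200%
Σ(r − r̄)² = (8.9 − 3.2200)² + (3.5 − 3.2200)² + (2.7 − 3.2200)² + … = 47.4080
population σ = √(47.4080 / 5) = √9.4816 = 3.0792%
Sharpe = (r̄ − rf) / σ = (3.2200 − 0.41) / 3.0792 = 2.8100 / 3.0792 = 0.9126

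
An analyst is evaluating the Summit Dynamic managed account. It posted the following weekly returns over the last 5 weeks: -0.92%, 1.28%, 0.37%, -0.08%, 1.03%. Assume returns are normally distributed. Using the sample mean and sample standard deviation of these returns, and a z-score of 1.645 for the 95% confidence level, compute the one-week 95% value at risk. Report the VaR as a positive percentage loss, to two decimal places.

1.12

r̄ = (-0.92 + 1.28 + 0.37 − 0.08 + 1.03) / 5 = 0.3360%
Σ(r − r̄)² = (-0.92 − 0.3360)² + (1.28 − 0.3360)² + (0.37 − 0.3360)² + … = 3.1245
σ = √[3.1245 / 4] = 0.8838%
VaR = −(r̄ − z·σ) = −(0.3360 − 1.645 × 0.8838) = −(-1.1179) = 1.1179%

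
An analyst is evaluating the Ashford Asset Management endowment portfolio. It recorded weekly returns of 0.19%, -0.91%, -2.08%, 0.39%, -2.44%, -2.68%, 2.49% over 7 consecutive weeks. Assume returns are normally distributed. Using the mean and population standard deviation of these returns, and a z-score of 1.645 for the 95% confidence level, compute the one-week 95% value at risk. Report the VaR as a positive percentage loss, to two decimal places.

3.57

r̄ = (0.19 − 0.91 − 2.08 + 0.39 − 2.44 − 2.68 + 2.49) / 7 = -0.7200%
Σ(r − r̄)² = 21.0500; population σ = √(21.0500/7) = 1.7341%
VaR = −(r̄ − z·σ) = −(-0.7200 − 1.645 × 1.7341) = −(-3.5726) = 3.5726%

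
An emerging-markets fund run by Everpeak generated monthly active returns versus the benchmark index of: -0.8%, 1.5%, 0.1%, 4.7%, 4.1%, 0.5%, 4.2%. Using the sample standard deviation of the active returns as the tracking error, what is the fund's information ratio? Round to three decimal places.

0.906

Mean return r̄ = 14.30 / 7 = 2.0429%
Σ(r − r̄)² = (-0.8 − 2.0429)² + (1.5 − 2.0429)² + … = 30.4771
σ = √[30.4771 / 6] = 2.2538%
IR = r̄ / tracking error = 2.0429 / 2.2538 = 0.9064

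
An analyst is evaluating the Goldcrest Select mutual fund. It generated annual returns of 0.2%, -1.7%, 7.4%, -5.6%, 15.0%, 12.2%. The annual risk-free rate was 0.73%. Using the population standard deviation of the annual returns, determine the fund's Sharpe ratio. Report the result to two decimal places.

μ = (0.2 − 1.7 + 7.4 − 5.6 + 15 + 12.2) / 6 = 27.50 / 6 = 4.5833%
Σ(r − μ)² = 336.8483; population σ = √(336.8483/6) = 7.4928%
Sharpe = (μ − rf) / σ = (4.5833 − 0.73) / 7.4928 = 3.8533 / 7.4928 = 0.5143

0.51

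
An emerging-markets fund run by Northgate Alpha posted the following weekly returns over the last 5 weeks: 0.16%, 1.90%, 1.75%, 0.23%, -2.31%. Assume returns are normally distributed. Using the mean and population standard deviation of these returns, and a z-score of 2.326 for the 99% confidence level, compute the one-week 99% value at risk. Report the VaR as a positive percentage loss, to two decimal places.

Mean return r̄ = 1.730 / 5 = 0.3460%
Population std dev = √[11.4885 / 5] = 1.5158%
VaR = −(r̄ − z·σ) = −(0.3460 − 2.326 × 1.5158) = −(-3.1798) = 3.1798%

3.18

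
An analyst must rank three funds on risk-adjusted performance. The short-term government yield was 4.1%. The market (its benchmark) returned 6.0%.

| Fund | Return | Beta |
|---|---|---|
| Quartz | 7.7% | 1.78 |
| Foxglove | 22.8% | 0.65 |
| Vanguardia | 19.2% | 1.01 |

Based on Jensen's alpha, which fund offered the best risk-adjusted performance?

Quartz: α = 7.7% − [4.1% + 1.78 × (6.0% − 4.1%)] = 0.218
Foxglove: α = 22.8% − [4.1% + 0.65 × (6.0% − 4.1%)] = 17.465
Vanguardia: α = 19.2% − [4.1% + 1.01 × (6.0% − 4.1%)] = 13.181
Highest: Foxglove (17.465).

Foxglove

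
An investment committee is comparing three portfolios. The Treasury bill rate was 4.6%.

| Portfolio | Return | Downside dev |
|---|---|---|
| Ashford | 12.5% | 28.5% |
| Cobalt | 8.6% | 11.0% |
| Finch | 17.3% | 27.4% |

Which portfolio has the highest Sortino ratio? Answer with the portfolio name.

Ashford: Sortino ratio = (12.5% − 4.6%) / 28.5% = 0.277
Cobalt: Sortino ratio = (8.6% − 4.6%) / 11.0% = 0.364
Finch: Sortino ratio = (17.3% − 4.6%) / 27.4% = 0.464
Highest: Finch (0.464).

Finch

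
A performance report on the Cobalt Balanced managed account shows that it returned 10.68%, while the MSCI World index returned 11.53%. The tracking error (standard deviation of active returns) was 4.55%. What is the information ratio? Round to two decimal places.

IR = (Rp − Rb) / TE = (10.68% − 11.53%) / 4.55% = -0.85% / 4.55% = -0.1868

-0.19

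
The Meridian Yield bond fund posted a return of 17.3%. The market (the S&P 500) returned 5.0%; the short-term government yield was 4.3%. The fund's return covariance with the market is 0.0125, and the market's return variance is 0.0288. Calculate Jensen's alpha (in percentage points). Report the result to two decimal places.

β = Cov / Var = 0.0125 / 0.0288 = 0.4340
E[R] = Rf + β(Rm − Rf) = 4.3% + 0.4340 × (5.0% − 4.3%) = 4.6038%
α = Rp − E[R] = 17.3% − 4.6038% = 12.6962

12.70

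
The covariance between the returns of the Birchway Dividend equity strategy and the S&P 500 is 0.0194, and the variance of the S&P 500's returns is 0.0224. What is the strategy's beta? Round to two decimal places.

β = Cov(Rp, Rm) / Var(Rm) = 0.0194 / 0.0224 = 0.8661

0.87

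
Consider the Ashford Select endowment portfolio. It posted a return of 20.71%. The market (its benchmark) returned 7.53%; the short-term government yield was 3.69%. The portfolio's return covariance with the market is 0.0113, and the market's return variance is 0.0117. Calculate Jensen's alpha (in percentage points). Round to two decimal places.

β = Cov / Var = 0.0113 / 0.0117 = 0.9658
E[R] = Rf + β(Rm − Rf) = 3.69% + 0.9658 × (7.53% − 3.69%) = 7.3987%
α = Rp − E[R] = 20.71% − 7.3987% = 13.3113

13.31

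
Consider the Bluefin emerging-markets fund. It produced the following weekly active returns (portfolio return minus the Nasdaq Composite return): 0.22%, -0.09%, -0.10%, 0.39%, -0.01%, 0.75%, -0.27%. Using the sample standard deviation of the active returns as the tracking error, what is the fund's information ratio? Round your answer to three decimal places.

0.362

μ = (0.22 − 0.09 − 0.1 + 0.39 − 0.01 + 0.75 − 0.27) / 7 = 0.1271%
Σ(r − μ)² = (0.22 − 0.1271)² + (-0.09 − 0.1271)² + … = 0.7409
sample σ = √(0.7409 / 6) = √0.1235 = 0.3514%
IR = μ / tracking error = 0.1271 / 0.3514 = 0.3617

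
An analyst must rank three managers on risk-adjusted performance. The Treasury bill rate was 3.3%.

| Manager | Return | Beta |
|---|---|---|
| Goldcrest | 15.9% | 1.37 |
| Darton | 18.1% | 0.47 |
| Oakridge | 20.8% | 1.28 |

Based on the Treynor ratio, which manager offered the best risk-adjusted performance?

Goldcrest: Treynor = (15.9% − 3.3%) / 1.37 = 9.197
Darton: Treynor = (18.1% − 3.3%) / 0.47 = 31.489
Oakridge: Treynor = (20.8% − 3.3%) / 1.28 = 13.672
Highest: Darton (31.489).

Darton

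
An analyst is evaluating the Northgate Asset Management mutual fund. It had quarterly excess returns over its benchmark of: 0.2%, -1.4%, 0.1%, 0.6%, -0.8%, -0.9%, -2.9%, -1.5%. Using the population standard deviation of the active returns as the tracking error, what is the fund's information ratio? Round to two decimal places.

-0.78

Mean return r̄ = -6.60 / 8 = -0.8250%
Population std dev = √[9.0350 / 8] = 1.0627%
IR = r̄ / tracking error = -0.8250 / 1.0627 = -0.7763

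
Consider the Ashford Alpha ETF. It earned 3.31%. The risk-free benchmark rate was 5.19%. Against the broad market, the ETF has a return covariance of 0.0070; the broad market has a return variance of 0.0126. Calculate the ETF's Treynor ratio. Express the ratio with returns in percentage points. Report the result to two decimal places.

β = Cov / Var = 0.0070 / 0.0126 = 0.5556
Treynor = (Rp − Rf) / β = (3.31% − 5.19%) / 0.5556 = -1.88 / 0.5556 = -3.3837

-3.38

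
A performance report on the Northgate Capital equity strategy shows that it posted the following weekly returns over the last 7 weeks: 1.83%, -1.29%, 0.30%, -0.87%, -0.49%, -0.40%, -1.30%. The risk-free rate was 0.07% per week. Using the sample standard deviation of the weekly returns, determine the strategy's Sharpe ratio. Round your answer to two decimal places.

-0.35

r̄ = (1.83 − 1.29 + 0.3 − 0.87 − 0.49 − 0.4 − 1.3) / 7 = -0.3171%
Σ(r − r̄)² = (1.83 − (-0.3171))² + (-1.29 − (-0.3171))² + … = 7.2459
sample σ = √(7.2459 / 6) = √1.2077 = 1.0990%
Sharpe = (r̄ − rf) / σ = (-0.3171 − 0.07) / 1.0990 = -0.3871 / 1.0990 = -0.3522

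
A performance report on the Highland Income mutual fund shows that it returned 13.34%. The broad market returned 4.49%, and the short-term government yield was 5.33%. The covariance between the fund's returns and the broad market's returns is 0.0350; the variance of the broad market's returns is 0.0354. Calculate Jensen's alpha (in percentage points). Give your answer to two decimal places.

β = Cov / Var = 0.0350 / 0.0354 = 0.9887
E[R] = Rf + β(Rm − Rf) = 5.33% + 0.9887 × (4.49% − 5.33%) = 4.4995%
α = Rp − E[R] = 13.34% − 4.4995% = 8.8405

8.84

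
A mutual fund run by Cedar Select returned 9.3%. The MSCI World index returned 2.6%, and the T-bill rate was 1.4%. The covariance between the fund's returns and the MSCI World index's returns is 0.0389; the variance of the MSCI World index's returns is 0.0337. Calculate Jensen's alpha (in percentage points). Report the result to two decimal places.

β = Cov / Var = 0.0389 / 0.0337 = 1.1543
E[R] = Rf + β(Rm − Rf) = 1.4% + 1.1543 × (2.6% − 1.4%) = 2.7852%
α = Rp − E[R] = 9.3% − 2.7852% = 6.5148

6.51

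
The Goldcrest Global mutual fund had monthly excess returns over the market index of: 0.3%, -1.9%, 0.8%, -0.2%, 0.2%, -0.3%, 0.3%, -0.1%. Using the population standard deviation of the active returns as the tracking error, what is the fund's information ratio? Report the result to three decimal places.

-0.150

μ = (0.3 − 1.9 + 0.8 − 0.2 + 0.2 − 0.3 + 0.3 − 0.1) / 8 = -0.90 / 8 = -0.1125%
Σ(r − μ)² = 4.5088; population σ = √(4.5088/8) = 0.7507%
IR = μ / tracking error = -0.1125 / 0.7507 = -0.1499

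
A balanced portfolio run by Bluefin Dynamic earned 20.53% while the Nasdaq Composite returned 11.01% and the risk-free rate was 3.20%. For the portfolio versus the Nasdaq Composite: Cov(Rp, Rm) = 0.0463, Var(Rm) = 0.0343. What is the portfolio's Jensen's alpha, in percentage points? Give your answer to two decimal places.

β = Cov / Var = 0.0463 / 0.0343 = 1.3499
E[R] = Rf + β(Rm − Rf) = 3.20% + 1.3499 × (11.01% − 3.20%) = 13.7427%
α = Rp − E[R] = 20.53% − 13.7427% = 6.7873

6.79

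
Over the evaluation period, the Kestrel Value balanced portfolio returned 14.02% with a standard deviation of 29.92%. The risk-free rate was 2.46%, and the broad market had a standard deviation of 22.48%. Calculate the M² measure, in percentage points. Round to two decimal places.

11.15

Sharpe = (Rp − Rf) / σp = (14.02% − 2.46%) / 29.92% = 0.3864
M² = Rf + Sharpe × σm = 2.46% + 0.3864 × 22.48% = 11.1463%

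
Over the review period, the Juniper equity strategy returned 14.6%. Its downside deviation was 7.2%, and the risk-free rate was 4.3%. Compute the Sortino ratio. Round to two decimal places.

1.43

Sortino = (Rp − Rf) / σd = (14.6% − 4.3%) / 7.2% = 10.30% / 7.2% = 1.4306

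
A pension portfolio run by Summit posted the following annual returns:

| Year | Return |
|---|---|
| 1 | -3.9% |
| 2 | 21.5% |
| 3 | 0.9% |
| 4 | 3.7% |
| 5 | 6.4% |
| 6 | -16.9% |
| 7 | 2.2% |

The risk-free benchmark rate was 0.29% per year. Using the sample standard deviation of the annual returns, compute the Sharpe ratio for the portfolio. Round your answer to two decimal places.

0.15

Mean return μ = 13.90 / 7 = 1.9857%
Sample σ = √[Σ(r − μ)² / 6] = √[795.7686 / 6] = √132.6281 = 11.5164%
Sharpe = (μ − rf) / σ = (1.9857 − 0.29) / 11.5164 = 1.6957 / 11.5164 = 0.1472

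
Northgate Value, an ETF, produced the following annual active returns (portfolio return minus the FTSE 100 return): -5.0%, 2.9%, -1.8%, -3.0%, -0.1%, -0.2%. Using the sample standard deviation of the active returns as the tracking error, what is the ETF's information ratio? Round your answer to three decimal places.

-0.441

r̄ = (-5 + 2.9 − 1.8 − 3 − 0.1 − 0.2) / 6 = -1.2000%
Σ(r − r̄)² = (-5 − (-1.2000))² + (2.9 − (-1.2000))² + … = 37.0600
σ = √[37.0600 / 5] = 2.7225%
IR = r̄ / tracking error = -1.2000 / 2.7225 = -0.4408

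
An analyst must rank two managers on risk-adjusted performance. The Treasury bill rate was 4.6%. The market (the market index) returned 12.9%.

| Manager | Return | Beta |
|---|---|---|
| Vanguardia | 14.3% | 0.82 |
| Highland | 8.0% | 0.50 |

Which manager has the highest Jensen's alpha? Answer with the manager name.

Vanguardia

Vanguardia: α = 14.3% − [4.6% + 0.82 × (12.9% − 4.6%)] = 2.894
Highland: α = 8.0% − [4.6% + 0.50 × (12.9% − 4.6%)] = -0.750
Highest: Vanguardia (2.894).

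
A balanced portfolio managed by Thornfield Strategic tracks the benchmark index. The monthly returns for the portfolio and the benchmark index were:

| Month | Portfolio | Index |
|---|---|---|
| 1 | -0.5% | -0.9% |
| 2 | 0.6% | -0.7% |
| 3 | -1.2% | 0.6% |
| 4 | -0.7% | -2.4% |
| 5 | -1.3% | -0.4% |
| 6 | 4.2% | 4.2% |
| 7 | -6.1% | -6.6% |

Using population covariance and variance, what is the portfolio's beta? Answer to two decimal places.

0.87

r̄p = -0.7143%,  r̄m = -0.8857%
Cov = Σ(rp − r̄p)(rm − r̄m) / 7 = 7.8545
Var(rm) = Σ(rm − r̄m)² / 7 = 9.0412
β = Cov / Var = 7.8545 / 9.0412 = 0.8687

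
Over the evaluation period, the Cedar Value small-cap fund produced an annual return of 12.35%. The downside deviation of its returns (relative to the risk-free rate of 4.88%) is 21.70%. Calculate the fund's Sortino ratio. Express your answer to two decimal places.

0.34

Sortino = (Rp − Rf) / σd = (12.35% − 4.88%) / 21.70% = 7.47% / 21.70% = 0.3442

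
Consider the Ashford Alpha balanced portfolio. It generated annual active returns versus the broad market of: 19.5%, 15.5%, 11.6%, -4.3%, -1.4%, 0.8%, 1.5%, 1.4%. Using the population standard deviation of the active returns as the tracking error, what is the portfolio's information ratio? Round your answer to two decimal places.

0.68

r̄ = (19.5 + 15.5 + 11.6 − 4.3 − 1.4 + 0.8 + 1.5 + 1.4) / 8 = 44.60 / 8 = 5.5750%
Σ(r − r̄)² = 531.7150; population σ = √(531.7150/8) = 8.1526%
IR = r̄ / tracking error = 5.5750 / 8.1526 = 0.6838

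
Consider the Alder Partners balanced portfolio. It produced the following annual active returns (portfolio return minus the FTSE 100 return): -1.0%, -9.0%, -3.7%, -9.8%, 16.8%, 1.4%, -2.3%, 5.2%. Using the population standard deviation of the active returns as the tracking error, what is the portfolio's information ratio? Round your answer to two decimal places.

-0.04

r̄ = (-1 − 9 − 3.7 − 9.8 + 16.8 + 1.4 − 2.3 + 5.2) / 8 = -2.40 / 8 = -0.3000%
Population σ = √[Σ(r − r̄)² / 8] = √[507.5400 / 8] = √63.4425 = 7.9651%
IR = r̄ / tracking error = -0.3000 / 7.9651 = -0.0377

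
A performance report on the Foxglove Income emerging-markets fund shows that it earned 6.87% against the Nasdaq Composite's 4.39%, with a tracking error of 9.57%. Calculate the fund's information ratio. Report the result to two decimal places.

0.26

IR = (Rp − Rb) / TE = (6.87% − 4.39%) / 9.57% = 2.48% / 9.57% = 0.2591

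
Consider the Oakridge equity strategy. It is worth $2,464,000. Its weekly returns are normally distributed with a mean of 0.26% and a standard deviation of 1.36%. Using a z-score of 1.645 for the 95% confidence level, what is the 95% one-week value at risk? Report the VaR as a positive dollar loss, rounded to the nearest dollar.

$48,718

Return at the 95% tail: μ − z·σ = 0.26% − 1.645 × 1.36% = 0.26 − 2.2372 = -1.9772%
VaR = −(-1.9772%) × $2,464,000 = 1.9772% × $2,464,000 = $48,718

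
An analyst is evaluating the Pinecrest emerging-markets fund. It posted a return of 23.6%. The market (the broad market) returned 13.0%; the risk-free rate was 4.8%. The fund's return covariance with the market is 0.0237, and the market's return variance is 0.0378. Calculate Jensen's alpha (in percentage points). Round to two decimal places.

β = Cov / Var = 0.0237 / 0.0378 = 0.6270
E[R] = Rf + β(Rm − Rf) = 4.8% + 0.6270 × (13.0% − 4.8%) = 9.9414%
α = Rp − E[R] = 23.6% − 9.9414% = 13.6586

13.66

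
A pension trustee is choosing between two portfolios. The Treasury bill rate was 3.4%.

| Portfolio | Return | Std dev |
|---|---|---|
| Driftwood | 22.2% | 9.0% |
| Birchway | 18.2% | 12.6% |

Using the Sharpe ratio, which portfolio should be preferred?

Driftwood

Driftwood: Sharpe ratio = (22.2% − 3.4%) / 9.0% = 2.089
Birchway: Sharpe ratio = (18.2% − 3.4%) / 12.6% = 1.175
Highest: Driftwood (2.089).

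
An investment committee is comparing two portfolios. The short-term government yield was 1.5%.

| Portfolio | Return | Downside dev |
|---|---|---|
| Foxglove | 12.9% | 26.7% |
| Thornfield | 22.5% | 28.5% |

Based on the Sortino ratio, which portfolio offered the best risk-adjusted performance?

Thornfield

Foxglove: Sortino ratio = (12.9% − 1.5%) / 26.7% = 0.427
Thornfield: Sortino ratio = (22.5% − 1.5%) / 28.5% = 0.737
Highest: Thornfield (0.737).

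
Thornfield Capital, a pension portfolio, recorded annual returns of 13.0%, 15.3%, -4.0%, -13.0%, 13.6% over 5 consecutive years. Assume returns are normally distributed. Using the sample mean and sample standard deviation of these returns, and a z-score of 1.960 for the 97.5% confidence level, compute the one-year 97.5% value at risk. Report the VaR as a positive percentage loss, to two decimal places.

19.99

μ = (13 + 15.3 − 4 − 13 + 13.6) / 5 = 4.9800%
Sample std dev = √[649.0480 / 4] = 12.7382%
VaR = −(μ − z·σ) = −(4.9800 − 1.960 × 12.7382) = −(-19.9869) = 19.9869%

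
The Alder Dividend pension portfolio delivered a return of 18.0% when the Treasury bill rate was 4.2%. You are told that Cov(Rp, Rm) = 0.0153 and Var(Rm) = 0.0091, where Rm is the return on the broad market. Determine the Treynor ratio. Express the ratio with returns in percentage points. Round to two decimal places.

β = Cov / Var = 0.0153 / 0.0091 = 1.6813
Treynor = (Rp − Rf) / β = (18.0% − 4.2%) / 1.6813 = 13.80 / 1.6813 = 8.2079

8.21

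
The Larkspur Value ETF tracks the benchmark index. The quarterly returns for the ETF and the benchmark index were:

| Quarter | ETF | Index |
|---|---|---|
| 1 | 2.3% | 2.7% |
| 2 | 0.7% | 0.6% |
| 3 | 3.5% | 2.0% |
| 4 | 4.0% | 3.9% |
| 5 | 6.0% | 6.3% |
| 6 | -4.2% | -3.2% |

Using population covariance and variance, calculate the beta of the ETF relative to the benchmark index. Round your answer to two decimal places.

1.07

r̄p = 2.0500%,  r̄m = 2.0500%
Cov = Σ(rp − r̄p)(rm − r̄m) / 6 = 9.2092
Var(rm) = Σ(rm − r̄m)² / 6 = 8.5958
β = Cov / Var = 9.2092 / 8.5958 = 1.0714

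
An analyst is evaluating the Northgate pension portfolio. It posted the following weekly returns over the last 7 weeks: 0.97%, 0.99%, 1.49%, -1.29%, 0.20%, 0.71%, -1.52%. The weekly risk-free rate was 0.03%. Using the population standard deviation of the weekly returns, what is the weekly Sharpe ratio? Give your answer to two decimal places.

μ = (0.97 + 0.99 + 1.49 − 1.29 + 0.2 + 0.71 − 1.52) / 7 = 1.550 / 7 = 0.2214%
Population σ = √[Σ(r − μ)² / 7] = √[8.3165 / 7] = √1.1881 = 1.0900%
Sharpe = (μ − rf) / σ = (0.2214 − 0.03) / 1.0900 = 0.1914 / 1.0900 = 0.1756

0.18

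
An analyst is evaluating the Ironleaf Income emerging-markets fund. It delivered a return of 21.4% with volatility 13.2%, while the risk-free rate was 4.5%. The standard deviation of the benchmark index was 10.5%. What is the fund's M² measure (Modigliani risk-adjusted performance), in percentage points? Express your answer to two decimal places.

17.94

Sharpe = (Rp − Rf) / σp = (21.4% − 4.5%) / 13.2% = 1.2803
M² = Rf + Sharpe × σm = 4.5% + 1.2803 × 10.5% = 17.9432%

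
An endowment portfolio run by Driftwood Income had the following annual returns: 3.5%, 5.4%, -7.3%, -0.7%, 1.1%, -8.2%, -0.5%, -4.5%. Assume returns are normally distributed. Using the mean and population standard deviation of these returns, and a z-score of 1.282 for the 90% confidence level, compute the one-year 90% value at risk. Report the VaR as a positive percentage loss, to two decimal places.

μ = (3.5 + 5.4 − 7.3 − 0.7 + 1.1 − 8.2 − 0.5 − 4.5) / 8 = -11.20 / 8 = -1.4000%
Population std dev = √[168.4600 / 8] = 4.5888%
VaR = −(μ − z·σ) = −(-1.4000 − 1.282 × 4.5888) = −(-7.2828) = 7.2828%

7.28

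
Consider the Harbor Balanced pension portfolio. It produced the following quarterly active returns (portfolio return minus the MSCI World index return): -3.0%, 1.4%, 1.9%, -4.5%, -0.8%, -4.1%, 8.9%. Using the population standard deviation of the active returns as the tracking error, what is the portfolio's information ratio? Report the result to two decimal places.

-0.01

r̄ = (-3 + 1.4 + 1.9 − 4.5 − 0.8 − 4.1 + 8.9) / 7 = -0.20 / 7 = -0.0286%
Population σ = √[Σ(r − r̄)² / 7] = √[131.4743 / 7] = √18.7820 = 4.3338%
IR = r̄ / tracking error = -0.0286 / 4.3338 = -0.0066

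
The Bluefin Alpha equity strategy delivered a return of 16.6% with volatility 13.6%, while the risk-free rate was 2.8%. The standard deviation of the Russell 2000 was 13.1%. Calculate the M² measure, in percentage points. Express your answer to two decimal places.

16.09

Sharpe = (Rp − Rf) / σp = (16.6% − 2.8%) / 13.6% = 1.0147
M² = Rf + Sharpe × σm = 2.8% + 1.0147 × 13.1% = 16.0926%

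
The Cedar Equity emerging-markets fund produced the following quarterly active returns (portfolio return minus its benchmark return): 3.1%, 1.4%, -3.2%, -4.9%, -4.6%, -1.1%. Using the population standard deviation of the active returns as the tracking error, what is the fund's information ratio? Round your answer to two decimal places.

r̄ = (3.1 + 1.4 − 3.2 − 4.9 − 4.6 − 1.1) / 6 = -9.30 / 6 = -1.5500%
Population std dev = √[53.7750 / 6] = 2.9937%
IR = r̄ / tracking error = -1.5500 / 2.9937 = -0.5178

-0.52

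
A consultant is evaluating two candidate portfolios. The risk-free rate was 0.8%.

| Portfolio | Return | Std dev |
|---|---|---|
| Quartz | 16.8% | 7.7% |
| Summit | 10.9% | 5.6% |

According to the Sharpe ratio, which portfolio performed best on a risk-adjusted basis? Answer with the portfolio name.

Quartz

Quartz: Sharpe ratio = (16.8% − 0.8%) / 7.7% = 2.078
Summit: Sharpe ratio = (10.9% − 0.8%) / 5.6% = 1.804
Highest: Quartz (2.078).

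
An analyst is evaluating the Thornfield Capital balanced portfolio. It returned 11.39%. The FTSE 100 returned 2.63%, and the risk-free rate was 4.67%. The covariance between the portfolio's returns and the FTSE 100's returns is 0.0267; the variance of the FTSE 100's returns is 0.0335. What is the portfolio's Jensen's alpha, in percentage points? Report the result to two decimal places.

8.35

β = Cov / Var = 0.0267 / 0.0335 = 0.7970
E[R] = Rf + β(Rm − Rf) = 4.67% + 0.7970 × (2.63% − 4.67%) = 3.0441%
α = Rp − E[R] = 11.39% − 3.0441% = 8.3459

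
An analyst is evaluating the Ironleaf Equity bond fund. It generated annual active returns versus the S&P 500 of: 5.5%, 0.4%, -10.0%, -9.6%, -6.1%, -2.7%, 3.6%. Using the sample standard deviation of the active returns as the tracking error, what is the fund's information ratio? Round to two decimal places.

-0.44

Mean return μ = -18.90 / 7 = -2.7000%
Sample σ = √[Σ(r − μ)² / 6] = √[229.0000 / 6] = √38.1667 = 6.1779%
IR = μ / tracking error = -2.7000 / 6.1779 = -0.4370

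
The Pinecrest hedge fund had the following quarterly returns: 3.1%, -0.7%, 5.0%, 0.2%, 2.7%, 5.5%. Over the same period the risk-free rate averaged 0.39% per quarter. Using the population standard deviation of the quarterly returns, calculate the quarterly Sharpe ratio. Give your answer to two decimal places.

0.99

μ = (3.1 − 0.7 + 5 + 0.2 + 2.7 + 5.5) / 6 = 15.80 / 6 = 2.6333%
Σ(r − μ)² = (3.1 − 2.6333)² + (-0.7 − 2.6333)² + … = 31.0733
σ = √[31.0733 / 6] = 2.2757%
Sharpe = (μ − rf) / σ = (2.6333 − 0.39) / 2.2757 = 2.2433 / 2.2757 = 0.9858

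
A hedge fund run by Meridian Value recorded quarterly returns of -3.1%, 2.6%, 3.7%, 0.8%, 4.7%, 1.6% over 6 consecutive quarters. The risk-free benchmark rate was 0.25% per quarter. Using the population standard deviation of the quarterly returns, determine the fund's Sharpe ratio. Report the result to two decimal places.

r̄ = (-3.1 + 2.6 + 3.7 + 0.8 + 4.7 + 1.6) / 6 = 10.30 / 6 = 1.7167%
Σ(r − r̄)² = (-3.1 − 1.7167)² + (2.6 − 1.7167)² + (3.7 − 1.7167)² + … = 37.6683
σ = √[37.6683 / 6] = 2.5056%
Sharpe = (r̄ − rf) / σ = (1.7167 − 0.25) / 2.5056 = 1.4667 / 2.5056 = 0.5854

0.59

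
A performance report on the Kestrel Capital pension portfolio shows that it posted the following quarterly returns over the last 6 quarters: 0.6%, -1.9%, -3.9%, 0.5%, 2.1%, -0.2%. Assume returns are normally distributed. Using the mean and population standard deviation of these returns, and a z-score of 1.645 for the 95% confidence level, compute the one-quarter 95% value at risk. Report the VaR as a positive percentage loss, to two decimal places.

r̄ = (0.6 − 1.9 − 3.9 + 0.5 + 2.1 − 0.2) / 6 = -2.80 / 6 = -0.4667%
Σ(r − r̄)² = (0.6 − (-0.4667))² + (-1.9 − (-0.4667))² + … = 22.5733
population σ = √(22.5733 / 6) = √3.7622 = 1.9396%
VaR = −(r̄ − z·σ) = −(-0.4667 − 1.645 × 1.9396) = −(-3.6573) = 3.6573%

3.66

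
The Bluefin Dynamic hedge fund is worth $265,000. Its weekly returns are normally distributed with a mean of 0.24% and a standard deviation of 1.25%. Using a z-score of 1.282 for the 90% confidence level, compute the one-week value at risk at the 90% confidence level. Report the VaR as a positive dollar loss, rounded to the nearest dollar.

Return at the 90% tail: μ − z·σ = 0.24% − 1.282 × 1.25% = 0.24 − 1.6025 = -1.3625%
VaR = −(-1.3625%) × $265,000 = 1.3625% × $265,000 = $3,611

$3,611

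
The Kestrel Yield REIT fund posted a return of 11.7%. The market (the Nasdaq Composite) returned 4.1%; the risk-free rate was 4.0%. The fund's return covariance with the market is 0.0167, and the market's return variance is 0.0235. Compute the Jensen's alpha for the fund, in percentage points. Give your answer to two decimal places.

β = Cov / Var = 0.0167 / 0.0235 = 0.7106
E[R] = Rf + β(Rm − Rf) = 4.0% + 0.7106 × (4.1% − 4.0%) = 4.0711%
α = Rp − E[R] = 11.7% − 4.0711% = 7.6289

7.63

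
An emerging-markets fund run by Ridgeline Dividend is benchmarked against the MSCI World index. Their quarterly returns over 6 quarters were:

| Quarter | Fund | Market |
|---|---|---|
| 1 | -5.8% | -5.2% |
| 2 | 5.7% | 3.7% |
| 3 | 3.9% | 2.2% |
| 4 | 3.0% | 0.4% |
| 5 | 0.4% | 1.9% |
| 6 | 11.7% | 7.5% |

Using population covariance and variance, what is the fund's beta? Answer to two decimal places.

1.34

r̄p = 3.1500%,  r̄m = 1.7500%
Cov = Σ(rp − r̄p)(rm − r̄m) / 6 = 19.4108
Var(rm) = Σ(rm − r̄m)² / 6 = 14.5358
β = Cov / Var = 19.4108 / 14.5358 = 1.3354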